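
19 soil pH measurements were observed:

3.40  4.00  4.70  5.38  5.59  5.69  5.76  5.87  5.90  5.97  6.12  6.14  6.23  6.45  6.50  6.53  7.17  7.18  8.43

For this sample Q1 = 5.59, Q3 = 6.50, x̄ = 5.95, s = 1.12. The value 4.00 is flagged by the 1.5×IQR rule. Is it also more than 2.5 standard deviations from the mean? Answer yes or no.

no

z = (4.00 − 5.95) / 1.12 = -1.74.
|z| = 1.74 ≤ 2.5.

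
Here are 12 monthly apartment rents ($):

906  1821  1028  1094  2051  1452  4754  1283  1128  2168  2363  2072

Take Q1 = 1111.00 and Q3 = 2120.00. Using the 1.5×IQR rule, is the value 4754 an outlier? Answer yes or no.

yes

IQR = Q3 − Q1 = 2120.00 − 1111.00 = 1009.00.
Lower fence = Q1 − 1.5·IQR = 1111.00 − 1513.50 = -402.50.
Upper fence = Q3 + 1.5·IQR = 2120.00 + 1513.50 = 3633.50.
4754 lies above the upper fence.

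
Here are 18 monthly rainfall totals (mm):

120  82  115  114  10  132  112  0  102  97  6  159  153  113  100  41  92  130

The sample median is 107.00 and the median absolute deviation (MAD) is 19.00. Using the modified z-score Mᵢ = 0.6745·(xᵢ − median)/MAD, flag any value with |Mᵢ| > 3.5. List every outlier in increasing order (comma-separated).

|Mᵢ| > 3.5 ⇔ |xᵢ − 107.00| > 3.5·19.00/0.6745 = 98.59.
So outliers lie outside [8.41, 205.59].
0: M = -3.80 → outlier.
6: M = -3.59 → outlier.

0, 6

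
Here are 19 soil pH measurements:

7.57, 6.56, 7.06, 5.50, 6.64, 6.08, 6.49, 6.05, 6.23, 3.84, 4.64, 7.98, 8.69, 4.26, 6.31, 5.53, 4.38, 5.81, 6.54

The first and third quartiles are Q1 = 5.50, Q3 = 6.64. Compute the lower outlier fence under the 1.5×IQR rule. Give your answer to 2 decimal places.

IQR = Q3 − Q1 = 6.64 − 5.50 = 1.14.
Lower fence = Q1 − 1.5·IQR = 5.50 − 1.71 = 3.79.
Upper fence = Q3 + 1.5·IQR = 6.64 + 1.71 = 8.35.

3.79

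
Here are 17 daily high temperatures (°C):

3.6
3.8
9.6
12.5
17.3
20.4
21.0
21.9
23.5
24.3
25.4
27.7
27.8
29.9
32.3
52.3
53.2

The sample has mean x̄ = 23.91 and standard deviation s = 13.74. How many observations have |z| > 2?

2

Cutoffs: x̄ ± 2s = [-3.57, 51.39].
Outside the cutoffs: 52.3, 53.2.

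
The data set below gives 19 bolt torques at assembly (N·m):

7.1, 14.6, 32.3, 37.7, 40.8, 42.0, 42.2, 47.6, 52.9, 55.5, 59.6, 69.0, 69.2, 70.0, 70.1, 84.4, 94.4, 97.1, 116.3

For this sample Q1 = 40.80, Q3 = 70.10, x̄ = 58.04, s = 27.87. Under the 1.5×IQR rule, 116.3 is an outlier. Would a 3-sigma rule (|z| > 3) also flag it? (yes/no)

no

z = (116.3 − 58.04) / 27.87 = 2.09.
|z| = 2.09 ≤ 3.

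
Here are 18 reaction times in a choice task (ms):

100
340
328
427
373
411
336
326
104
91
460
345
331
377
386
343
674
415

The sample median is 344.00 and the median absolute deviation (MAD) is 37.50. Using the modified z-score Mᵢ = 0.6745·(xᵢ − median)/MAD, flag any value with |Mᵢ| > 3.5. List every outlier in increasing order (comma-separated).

|Mᵢ| > 3.5 ⇔ |xᵢ − 344.00| > 3.5·37.50/0.6745 = 194.59.
So outliers lie outside [149.41, 538.59].
91: M = -4.55 → outlier.
100: M = -4.39 → outlier.
104: M = -4.32 → outlier.
674: M = 5.94 → outlier.

91, 100, 104, 674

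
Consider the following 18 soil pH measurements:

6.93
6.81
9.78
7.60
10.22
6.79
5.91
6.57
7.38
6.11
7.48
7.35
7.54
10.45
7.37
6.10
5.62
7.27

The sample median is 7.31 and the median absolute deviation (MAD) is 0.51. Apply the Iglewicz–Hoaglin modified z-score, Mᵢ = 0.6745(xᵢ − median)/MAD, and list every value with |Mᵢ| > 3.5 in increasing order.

10.22, 10.45

|Mᵢ| > 3.5 ⇔ |xᵢ − 7.31| > 3.5·0.51/0.6745 = 2.65.
So outliers lie outside [4.66, 9.96].
10.22: M = 3.85 → outlier.
10.45: M = 4.15 → outlier.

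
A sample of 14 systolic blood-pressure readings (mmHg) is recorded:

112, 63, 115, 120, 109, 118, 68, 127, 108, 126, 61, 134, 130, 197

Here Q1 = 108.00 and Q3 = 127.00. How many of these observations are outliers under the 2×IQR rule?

4

IQR = 19.00; fences at 108.00 − 38.00 = 70.00 and 127.00 + 38.00 = 165.00.
Outside the cutoffs: 61, 63, 68, 197.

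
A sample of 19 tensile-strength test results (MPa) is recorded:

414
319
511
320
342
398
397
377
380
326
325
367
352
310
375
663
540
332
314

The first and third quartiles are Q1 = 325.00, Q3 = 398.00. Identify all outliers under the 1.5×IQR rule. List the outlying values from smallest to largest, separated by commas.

511, 540, 663

IQR = Q3 − Q1 = 398.00 − 325.00 = 73.00.
Lower fence = Q1 − 1.5·IQR = 325.00 − 109.50 = 215.50.
Upper fence = Q3 + 1.5·IQR = 398.00 + 109.50 = 507.50.
511 > 507.50 → outlier.
540 > 507.50 → outlier.
663 > 507.50 → outlier.
All remaining values lie within [215.50, 507.50].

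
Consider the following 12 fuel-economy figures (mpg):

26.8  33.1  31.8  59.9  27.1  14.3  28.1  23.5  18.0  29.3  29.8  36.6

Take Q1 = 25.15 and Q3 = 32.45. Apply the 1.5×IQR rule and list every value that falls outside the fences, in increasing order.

IQR = Q3 − Q1 = 32.45 − 25.15 = 7.30.
Lower fence = Q1 − 1.5·IQR = 25.15 − 10.95 = 14.20.
Upper fence = Q3 + 1.5·IQR = 32.45 + 10.95 = 43.40.
59.9 > 43.40 → outlier.
All remaining values lie within [14.20, 43.40].

59.9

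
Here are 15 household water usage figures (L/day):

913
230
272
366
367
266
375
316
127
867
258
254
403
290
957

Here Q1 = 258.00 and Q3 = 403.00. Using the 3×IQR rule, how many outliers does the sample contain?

3

IQR = 145.00; fences at 258.00 − 435.00 = -177.00 and 403.00 + 435.00 = 838.00.
Outside the cutoffs: 867, 913, 957.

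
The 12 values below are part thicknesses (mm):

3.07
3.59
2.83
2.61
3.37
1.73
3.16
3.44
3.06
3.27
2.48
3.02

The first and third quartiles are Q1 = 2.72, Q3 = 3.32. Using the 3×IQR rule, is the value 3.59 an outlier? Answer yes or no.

IQR = Q3 − Q1 = 3.32 − 2.72 = 0.60.
Lower fence = Q1 − 3·IQR = 2.72 − 1.80 = 0.92.
Upper fence = Q3 + 3·IQR = 3.32 + 1.80 = 5.12.
3.59 lies within [0.92, 5.12].

no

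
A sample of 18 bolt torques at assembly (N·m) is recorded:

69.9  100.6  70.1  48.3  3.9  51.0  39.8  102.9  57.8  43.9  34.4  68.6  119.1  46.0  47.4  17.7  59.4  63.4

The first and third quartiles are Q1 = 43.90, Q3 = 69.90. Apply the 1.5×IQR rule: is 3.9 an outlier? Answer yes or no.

yes

IQR = Q3 − Q1 = 69.90 − 43.90 = 26.00.
Lower fence = Q1 − 1.5·IQR = 43.90 − 39.00 = 4.90.
Upper fence = Q3 + 1.5·IQR = 69.90 + 39.00 = 108.90.
3.9 lies below the lower fence.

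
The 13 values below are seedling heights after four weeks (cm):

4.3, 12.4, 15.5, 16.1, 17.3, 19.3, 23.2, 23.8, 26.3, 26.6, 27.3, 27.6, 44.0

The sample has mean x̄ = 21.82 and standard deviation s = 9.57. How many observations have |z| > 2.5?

Cutoffs: x̄ ± 2.5s = [-2.105, 45.745].
Every value lies within the cutoffs.

0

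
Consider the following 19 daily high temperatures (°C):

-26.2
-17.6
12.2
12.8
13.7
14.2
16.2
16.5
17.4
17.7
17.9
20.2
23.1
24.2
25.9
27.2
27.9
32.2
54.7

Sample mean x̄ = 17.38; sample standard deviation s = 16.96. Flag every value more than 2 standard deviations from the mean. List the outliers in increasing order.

-26.2, -17.6, 54.7

Cutoffs at x̄ ± 2s: 17.38 ± 2·16.96 = [-16.54, 51.30].
-26.2: z = -2.57, |z| > 2 → outlier.
-17.6: z = -2.06, |z| > 2 → outlier.
54.7: z = 2.20, |z| > 2 → outlier.
Every other value lies within [-16.54, 51.30].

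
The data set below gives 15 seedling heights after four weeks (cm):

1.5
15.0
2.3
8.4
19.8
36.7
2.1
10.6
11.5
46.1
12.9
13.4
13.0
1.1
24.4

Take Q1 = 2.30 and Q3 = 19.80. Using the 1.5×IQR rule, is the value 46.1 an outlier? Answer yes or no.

yes

IQR = Q3 − Q1 = 19.80 − 2.30 = 17.50.
Lower fence = Q1 − 1.5·IQR = 2.30 − 26.25 = -23.95.
Upper fence = Q3 + 1.5·IQR = 19.80 + 26.25 = 46.05.
46.1 lies above the upper fence.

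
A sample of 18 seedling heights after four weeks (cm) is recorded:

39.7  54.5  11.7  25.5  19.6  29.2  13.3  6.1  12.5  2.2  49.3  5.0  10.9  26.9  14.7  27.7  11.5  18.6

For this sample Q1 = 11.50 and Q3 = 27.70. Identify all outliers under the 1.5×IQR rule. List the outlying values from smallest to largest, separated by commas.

IQR = Q3 − Q1 = 27.70 − 11.50 = 16.20.
Lower fence = Q1 − 1.5·IQR = 11.50 − 24.30 = -12.80.
Upper fence = Q3 + 1.5·IQR = 27.70 + 24.30 = 52.00.
54.5 > 52.00 → outlier.
All remaining values lie within [-12.80, 52.00].

54.5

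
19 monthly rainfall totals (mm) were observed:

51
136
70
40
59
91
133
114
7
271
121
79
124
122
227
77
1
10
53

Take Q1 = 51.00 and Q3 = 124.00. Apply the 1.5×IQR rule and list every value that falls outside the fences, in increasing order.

IQR = Q3 − Q1 = 124.00 − 51.00 = 73.00.
Lower fence = Q1 − 1.5·IQR = 51.00 − 109.50 = -58.50.
Upper fence = Q3 + 1.5·IQR = 124.00 + 109.50 = 233.50.
271 > 233.50 → outlier.
All remaining values lie within [-58.50, 233.50].

271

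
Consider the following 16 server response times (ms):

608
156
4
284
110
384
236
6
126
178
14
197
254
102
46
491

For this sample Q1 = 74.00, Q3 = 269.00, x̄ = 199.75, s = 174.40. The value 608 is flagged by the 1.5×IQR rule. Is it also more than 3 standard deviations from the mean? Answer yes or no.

no

z = (608 − 199.75) / 174.40 = 2.34.
|z| = 2.34 ≤ 3.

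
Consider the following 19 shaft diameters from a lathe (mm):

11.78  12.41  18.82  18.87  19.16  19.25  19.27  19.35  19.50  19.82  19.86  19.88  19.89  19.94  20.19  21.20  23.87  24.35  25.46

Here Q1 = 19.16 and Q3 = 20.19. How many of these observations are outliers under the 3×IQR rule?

5

IQR = 1.03; fences at 19.16 − 3.09 = 16.07 and 20.19 + 3.09 = 23.28.
Outside the cutoffs: 11.78, 12.41, 23.87, 24.35, 25.46.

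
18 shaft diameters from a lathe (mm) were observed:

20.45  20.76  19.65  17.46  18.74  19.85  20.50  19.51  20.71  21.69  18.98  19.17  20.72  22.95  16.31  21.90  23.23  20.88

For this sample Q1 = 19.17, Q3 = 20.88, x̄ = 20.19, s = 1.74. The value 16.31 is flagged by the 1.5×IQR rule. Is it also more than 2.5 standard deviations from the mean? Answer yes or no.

z = (16.31 − 20.19) / 1.74 = -2.23.
|z| = 2.23 ≤ 2.5.

no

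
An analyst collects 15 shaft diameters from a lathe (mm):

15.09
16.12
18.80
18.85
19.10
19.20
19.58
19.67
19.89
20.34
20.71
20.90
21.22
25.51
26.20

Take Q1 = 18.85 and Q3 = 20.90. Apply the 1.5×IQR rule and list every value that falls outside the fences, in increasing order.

IQR = Q3 − Q1 = 20.90 − 18.85 = 2.05.
Lower fence = Q1 − 1.5·IQR = 18.85 − 3.075 = 15.775.
Upper fence = Q3 + 1.5·IQR = 20.90 + 3.075 = 23.975.
15.09 < 15.775 → outlier.
25.51 > 23.975 → outlier.
26.20 > 23.975 → outlier.
All remaining values lie within [15.775, 23.975].

15.09, 25.51, 26.20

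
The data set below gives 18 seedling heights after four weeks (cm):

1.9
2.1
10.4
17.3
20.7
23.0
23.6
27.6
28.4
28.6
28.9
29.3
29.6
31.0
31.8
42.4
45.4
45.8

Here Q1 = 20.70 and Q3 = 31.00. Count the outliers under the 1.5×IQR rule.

2

IQR = 10.30; fences at 20.70 − 15.45 = 5.25 and 31.00 + 15.45 = 46.45.
Outside the cutoffs: 1.9, 2.1.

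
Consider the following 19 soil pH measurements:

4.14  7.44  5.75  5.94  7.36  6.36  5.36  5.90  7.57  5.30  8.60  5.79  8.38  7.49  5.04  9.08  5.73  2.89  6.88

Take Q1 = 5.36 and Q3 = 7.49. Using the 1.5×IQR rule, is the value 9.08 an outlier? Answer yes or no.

IQR = Q3 − Q1 = 7.49 − 5.36 = 2.13.
Lower fence = Q1 − 1.5·IQR = 5.36 − 3.195 = 2.165.
Upper fence = Q3 + 1.5·IQR = 7.49 + 3.195 = 10.685.
9.08 lies within [2.165, 10.685].

no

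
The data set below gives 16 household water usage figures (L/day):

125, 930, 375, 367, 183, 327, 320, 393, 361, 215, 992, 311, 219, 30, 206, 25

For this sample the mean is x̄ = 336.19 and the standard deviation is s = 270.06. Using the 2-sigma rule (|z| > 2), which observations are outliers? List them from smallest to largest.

930, 992

Cutoffs at x̄ ± 2s: 336.19 ± 2·270.06 = [-203.93, 876.31].
930: z = 2.20, |z| > 2 → outlier.
992: z = 2.43, |z| > 2 → outlier.
Every other value lies within [-203.93, 876.31].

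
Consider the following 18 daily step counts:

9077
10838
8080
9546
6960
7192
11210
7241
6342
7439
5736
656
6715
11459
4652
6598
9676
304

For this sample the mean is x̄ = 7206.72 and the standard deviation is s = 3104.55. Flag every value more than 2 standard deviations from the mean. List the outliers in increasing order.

Cutoffs at x̄ ± 2s: 7206.72 ± 2·3104.55 = [997.62, 13415.82].
304: z = -2.22, |z| > 2 → outlier.
656: z = -2.11, |z| > 2 → outlier.
Every other value lies within [997.62, 13415.82].

304, 656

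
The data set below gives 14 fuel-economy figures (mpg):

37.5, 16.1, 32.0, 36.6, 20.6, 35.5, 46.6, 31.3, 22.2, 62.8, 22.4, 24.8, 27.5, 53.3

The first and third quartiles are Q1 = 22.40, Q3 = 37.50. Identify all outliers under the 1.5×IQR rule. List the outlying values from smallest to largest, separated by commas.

62.8

IQR = Q3 − Q1 = 37.50 − 22.40 = 15.10.
Lower fence = Q1 − 1.5·IQR = 22.40 − 22.65 = -0.25.
Upper fence = Q3 + 1.5·IQR = 37.50 + 22.65 = 60.15.
62.8 > 60.15 → outlier.
All remaining values lie within [-0.25, 60.15].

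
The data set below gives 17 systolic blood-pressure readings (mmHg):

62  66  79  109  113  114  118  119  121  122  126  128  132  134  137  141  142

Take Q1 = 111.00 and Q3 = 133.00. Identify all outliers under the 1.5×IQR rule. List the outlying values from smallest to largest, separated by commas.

62, 66

IQR = Q3 − Q1 = 133.00 − 111.00 = 22.00.
Lower fence = Q1 − 1.5·IQR = 111.00 − 33.00 = 78.00.
Upper fence = Q3 + 1.5·IQR = 133.00 + 33.00 = 166.00.
62 < 78.00 → outlier.
66 < 78.00 → outlier.
All remaining values lie within [78.00, 166.00].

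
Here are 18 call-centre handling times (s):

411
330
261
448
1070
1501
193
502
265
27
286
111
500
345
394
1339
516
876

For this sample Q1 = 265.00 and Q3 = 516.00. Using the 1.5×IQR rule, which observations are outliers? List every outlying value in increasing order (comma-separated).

1070, 1339, 1501

IQR = Q3 − Q1 = 516.00 − 265.00 = 251.00.
Lower fence = Q1 − 1.5·IQR = 265.00 − 376.50 = -111.50.
Upper fence = Q3 + 1.5·IQR = 516.00 + 376.50 = 892.50.
1070 > 892.50 → outlier.
1339 > 892.50 → outlier.
1501 > 892.50 → outlier.
All remaining values lie within [-111.50, 892.50].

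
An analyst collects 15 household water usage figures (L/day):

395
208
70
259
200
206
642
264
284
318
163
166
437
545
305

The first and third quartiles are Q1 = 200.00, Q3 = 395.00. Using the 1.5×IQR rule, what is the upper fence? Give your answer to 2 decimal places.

IQR = Q3 − Q1 = 395.00 − 200.00 = 195.00.
Lower fence = Q1 − 1.5·IQR = 200.00 − 292.50 = -92.50.
Upper fence = Q3 + 1.5·IQR = 395.00 + 292.50 = 687.50.

687.50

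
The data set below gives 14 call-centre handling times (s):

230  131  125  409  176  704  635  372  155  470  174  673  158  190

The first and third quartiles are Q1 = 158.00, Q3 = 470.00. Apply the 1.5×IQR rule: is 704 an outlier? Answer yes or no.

IQR = Q3 − Q1 = 470.00 − 158.00 = 312.00.
Lower fence = Q1 − 1.5·IQR = 158.00 − 468.00 = -310.00.
Upper fence = Q3 + 1.5·IQR = 470.00 + 468.00 = 938.00.
704 lies within [-310.00, 938.00].

no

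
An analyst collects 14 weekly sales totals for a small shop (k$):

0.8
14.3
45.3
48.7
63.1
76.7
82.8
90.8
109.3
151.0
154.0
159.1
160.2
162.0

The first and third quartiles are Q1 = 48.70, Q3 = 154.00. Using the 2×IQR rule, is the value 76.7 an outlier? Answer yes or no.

IQR = Q3 − Q1 = 154.00 − 48.70 = 105.30.
Lower fence = Q1 − 2·IQR = 48.70 − 210.60 = -161.90.
Upper fence = Q3 + 2·IQR = 154.00 + 210.60 = 364.60.
76.7 lies within [-161.90, 364.60].

no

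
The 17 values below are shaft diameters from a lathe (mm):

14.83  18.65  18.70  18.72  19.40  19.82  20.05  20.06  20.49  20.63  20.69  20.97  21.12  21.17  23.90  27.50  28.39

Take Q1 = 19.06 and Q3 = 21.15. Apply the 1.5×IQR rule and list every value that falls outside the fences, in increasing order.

IQR = Q3 − Q1 = 21.15 − 19.06 = 2.09.
Lower fence = Q1 − 1.5·IQR = 19.06 − 3.135 = 15.925.
Upper fence = Q3 + 1.5·IQR = 21.15 + 3.135 = 24.285.
14.83 < 15.925 → outlier.
27.50 > 24.285 → outlier.
28.39 > 24.285 → outlier.
All remaining values lie within [15.925, 24.285].

14.83, 27.50, 28.39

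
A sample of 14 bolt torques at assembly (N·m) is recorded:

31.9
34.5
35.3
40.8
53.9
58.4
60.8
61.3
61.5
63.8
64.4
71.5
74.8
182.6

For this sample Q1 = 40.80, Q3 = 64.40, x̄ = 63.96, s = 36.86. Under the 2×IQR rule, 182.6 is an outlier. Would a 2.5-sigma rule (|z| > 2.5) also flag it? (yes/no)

z = (182.6 − 63.96) / 36.86 = 3.22.
|z| = 3.22 > 2.5.

yes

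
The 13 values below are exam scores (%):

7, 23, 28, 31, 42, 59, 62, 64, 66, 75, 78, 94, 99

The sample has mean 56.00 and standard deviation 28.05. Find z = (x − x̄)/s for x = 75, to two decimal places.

z = (75 − 56.00) / 28.05 = 0.68.

0.68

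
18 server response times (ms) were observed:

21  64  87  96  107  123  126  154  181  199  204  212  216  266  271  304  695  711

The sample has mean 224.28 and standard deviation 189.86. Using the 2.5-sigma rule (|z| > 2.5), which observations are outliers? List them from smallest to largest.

711

Cutoffs at x̄ ± 2.5s: 224.28 ± 2.5·189.86 = [-250.37, 698.93].
711: z = 2.56, |z| > 2.5 → outlier.
Every other value lies within [-250.37, 698.93].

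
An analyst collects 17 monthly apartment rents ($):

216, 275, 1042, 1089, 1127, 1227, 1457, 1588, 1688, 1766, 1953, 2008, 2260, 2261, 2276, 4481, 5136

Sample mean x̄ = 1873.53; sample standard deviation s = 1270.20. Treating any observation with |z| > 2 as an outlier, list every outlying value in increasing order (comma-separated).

Cutoffs at x̄ ± 2s: 1873.53 ± 2·1270.20 = [-666.87, 4413.93].
4481: z = 2.05, |z| > 2 → outlier.
5136: z = 2.57, |z| > 2 → outlier.
Every other value lies within [-666.87, 4413.93].

4481, 5136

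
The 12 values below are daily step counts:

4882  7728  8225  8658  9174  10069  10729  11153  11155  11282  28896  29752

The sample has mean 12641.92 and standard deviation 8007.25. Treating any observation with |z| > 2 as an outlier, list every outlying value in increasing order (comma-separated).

28896, 29752

Cutoffs at x̄ ± 2s: 12641.92 ± 2·8007.25 = [-3372.58, 28656.42].
28896: z = 2.03, |z| > 2 → outlier.
29752: z = 2.14, |z| > 2 → outlier.
Every other value lies within [-3372.58, 28656.42].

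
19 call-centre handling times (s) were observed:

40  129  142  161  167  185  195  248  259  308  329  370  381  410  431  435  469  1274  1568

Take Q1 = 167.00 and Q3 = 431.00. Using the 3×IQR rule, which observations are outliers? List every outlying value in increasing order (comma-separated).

IQR = Q3 − Q1 = 431.00 − 167.00 = 264.00.
Lower fence = Q1 − 3·IQR = 167.00 − 792.00 = -625.00.
Upper fence = Q3 + 3·IQR = 431.00 + 792.00 = 1223.00.
1274 > 1223.00 → outlier.
1568 > 1223.00 → outlier.
All remaining values lie within [-625.00, 1223.00].

1274, 1568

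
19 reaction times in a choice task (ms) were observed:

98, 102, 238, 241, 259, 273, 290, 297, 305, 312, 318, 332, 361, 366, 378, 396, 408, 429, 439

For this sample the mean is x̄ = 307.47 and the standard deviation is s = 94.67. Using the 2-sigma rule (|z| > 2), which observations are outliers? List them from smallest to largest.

Cutoffs at x̄ ± 2s: 307.47 ± 2·94.67 = [118.13, 496.81].
98: z = -2.21, |z| > 2 → outlier.
102: z = -2.17, |z| > 2 → outlier.
Every other value lies within [118.13, 496.81].

98, 102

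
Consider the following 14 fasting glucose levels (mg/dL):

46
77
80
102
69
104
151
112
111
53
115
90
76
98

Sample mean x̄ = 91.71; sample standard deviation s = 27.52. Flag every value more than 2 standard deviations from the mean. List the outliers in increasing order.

Cutoffs at x̄ ± 2s: 91.71 ± 2·27.52 = [36.67, 146.75].
151: z = 2.15, |z| > 2 → outlier.
Every other value lies within [36.67, 146.75].

151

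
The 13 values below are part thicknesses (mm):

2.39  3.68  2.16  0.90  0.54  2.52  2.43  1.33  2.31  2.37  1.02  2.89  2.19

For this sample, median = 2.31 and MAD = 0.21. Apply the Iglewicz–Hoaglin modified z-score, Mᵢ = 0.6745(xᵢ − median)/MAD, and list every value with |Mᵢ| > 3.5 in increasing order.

|Mᵢ| > 3.5 ⇔ |xᵢ − 2.31| > 3.5·0.21/0.6745 = 1.09.
So outliers lie outside [1.22, 3.40].
0.54: M = -5.69 → outlier.
0.90: M = -4.53 → outlier.
1.02: M = -4.14 → outlier.
3.68: M = 4.40 → outlier.

0.54, 0.90, 1.02, 3.68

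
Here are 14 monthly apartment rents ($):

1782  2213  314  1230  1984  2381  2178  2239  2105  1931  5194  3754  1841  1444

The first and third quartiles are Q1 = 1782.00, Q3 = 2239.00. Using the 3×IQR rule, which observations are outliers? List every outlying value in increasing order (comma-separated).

314, 3754, 5194

IQR = Q3 − Q1 = 2239.00 − 1782.00 = 457.00.
Lower fence = Q1 − 3·IQR = 1782.00 − 1371.00 = 411.00.
Upper fence = Q3 + 3·IQR = 2239.00 + 1371.00 = 3610.00.
314 < 411.00 → outlier.
3754 > 3610.00 → outlier.
5194 > 3610.00 → outlier.
All remaining values lie within [411.00, 3610.00].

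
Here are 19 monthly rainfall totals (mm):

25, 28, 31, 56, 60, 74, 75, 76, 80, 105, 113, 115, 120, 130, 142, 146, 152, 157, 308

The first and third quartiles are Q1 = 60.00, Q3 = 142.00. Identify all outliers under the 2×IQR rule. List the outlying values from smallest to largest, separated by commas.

308

IQR = Q3 − Q1 = 142.00 − 60.00 = 82.00.
Lower fence = Q1 − 2·IQR = 60.00 − 164.00 = -104.00.
Upper fence = Q3 + 2·IQR = 142.00 + 164.00 = 306.00.
308 > 306.00 → outlier.
All remaining values lie within [-104.00, 306.00].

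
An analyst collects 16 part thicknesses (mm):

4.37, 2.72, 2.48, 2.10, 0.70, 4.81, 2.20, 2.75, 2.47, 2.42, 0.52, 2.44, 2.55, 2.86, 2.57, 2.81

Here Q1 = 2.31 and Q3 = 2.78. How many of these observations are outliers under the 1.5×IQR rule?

4

IQR = 0.47; fences at 2.31 − 0.705 = 1.605 and 2.78 + 0.705 = 3.485.
Outside the cutoffs: 0.52, 0.70, 4.37, 4.81.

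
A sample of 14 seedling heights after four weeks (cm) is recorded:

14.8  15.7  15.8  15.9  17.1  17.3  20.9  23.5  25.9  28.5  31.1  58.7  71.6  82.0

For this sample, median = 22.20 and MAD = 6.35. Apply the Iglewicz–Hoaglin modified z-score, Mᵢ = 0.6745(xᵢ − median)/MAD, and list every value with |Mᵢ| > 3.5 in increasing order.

|Mᵢ| > 3.5 ⇔ |xᵢ − 22.20| > 3.5·6.35/0.6745 = 32.95.
So outliers lie outside [-10.75, 55.15].
58.7: M = 3.88 → outlier.
71.6: M = 5.25 → outlier.
82.0: M = 6.35 → outlier.

58.7, 71.6, 82.0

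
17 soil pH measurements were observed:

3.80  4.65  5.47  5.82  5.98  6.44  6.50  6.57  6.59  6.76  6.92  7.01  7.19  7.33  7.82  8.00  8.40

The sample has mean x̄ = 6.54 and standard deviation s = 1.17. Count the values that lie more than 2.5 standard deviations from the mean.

Cutoffs: x̄ ± 2.5s = [3.615, 9.465].
Every value lies within the cutoffs.

0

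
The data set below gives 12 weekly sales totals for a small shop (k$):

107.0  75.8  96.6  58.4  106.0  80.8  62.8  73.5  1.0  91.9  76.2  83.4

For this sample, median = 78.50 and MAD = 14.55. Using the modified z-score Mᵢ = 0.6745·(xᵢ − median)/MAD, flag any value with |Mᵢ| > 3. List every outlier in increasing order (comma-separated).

1.0

|Mᵢ| > 3 ⇔ |xᵢ − 78.50| > 3·14.55/0.6745 = 64.71.
So outliers lie outside [13.79, 143.21].
1.0: M = -3.59 → outlier.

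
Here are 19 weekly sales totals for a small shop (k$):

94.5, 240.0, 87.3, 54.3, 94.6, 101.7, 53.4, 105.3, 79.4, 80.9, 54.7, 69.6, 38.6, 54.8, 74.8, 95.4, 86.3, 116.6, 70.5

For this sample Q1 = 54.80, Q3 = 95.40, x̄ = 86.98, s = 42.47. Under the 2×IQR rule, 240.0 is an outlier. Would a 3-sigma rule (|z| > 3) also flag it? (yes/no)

yes

z = (240.0 − 86.98) / 42.47 = 3.60.
|z| = 3.60 > 3.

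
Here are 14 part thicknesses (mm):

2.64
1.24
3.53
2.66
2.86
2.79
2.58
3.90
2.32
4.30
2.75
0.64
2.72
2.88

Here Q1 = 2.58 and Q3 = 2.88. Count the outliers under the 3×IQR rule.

4

IQR = 0.30; fences at 2.58 − 0.90 = 1.68 and 2.88 + 0.90 = 3.78.
Outside the cutoffs: 0.64, 1.24, 3.90, 4.30.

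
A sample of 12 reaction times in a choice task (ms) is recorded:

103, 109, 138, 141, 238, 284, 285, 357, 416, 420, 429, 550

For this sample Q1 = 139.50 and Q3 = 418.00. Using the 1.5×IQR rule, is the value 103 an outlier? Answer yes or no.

no

IQR = Q3 − Q1 = 418.00 − 139.50 = 278.50.
Lower fence = Q1 − 1.5·IQR = 139.50 − 417.75 = -278.25.
Upper fence = Q3 + 1.5·IQR = 418.00 + 417.75 = 835.75.
103 lies within [-278.25, 835.75].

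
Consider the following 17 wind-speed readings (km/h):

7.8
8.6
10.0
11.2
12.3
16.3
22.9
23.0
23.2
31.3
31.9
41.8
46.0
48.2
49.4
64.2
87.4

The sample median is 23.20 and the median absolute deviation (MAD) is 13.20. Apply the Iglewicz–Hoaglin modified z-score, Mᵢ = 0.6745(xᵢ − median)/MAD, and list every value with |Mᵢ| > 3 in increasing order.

|Mᵢ| > 3 ⇔ |xᵢ − 23.20| > 3·13.20/0.6745 = 58.71.
So outliers lie outside [-35.51, 81.91].
87.4: M = 3.28 → outlier.

87.4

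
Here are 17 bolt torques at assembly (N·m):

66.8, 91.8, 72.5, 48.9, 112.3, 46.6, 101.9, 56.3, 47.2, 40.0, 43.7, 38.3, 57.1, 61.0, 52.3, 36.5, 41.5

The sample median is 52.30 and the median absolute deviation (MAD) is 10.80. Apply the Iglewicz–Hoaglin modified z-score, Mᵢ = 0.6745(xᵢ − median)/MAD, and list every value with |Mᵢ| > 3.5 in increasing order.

112.3

|Mᵢ| > 3.5 ⇔ |xᵢ − 52.30| > 3.5·10.80/0.6745 = 56.04.
So outliers lie outside [-3.74, 108.34].
112.3: M = 3.75 → outlier.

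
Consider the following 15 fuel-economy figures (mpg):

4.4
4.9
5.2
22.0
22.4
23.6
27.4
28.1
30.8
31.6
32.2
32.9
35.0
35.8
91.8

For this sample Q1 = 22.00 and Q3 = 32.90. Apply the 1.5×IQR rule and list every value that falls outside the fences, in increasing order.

4.4, 4.9, 5.2, 91.8

IQR = Q3 − Q1 = 32.90 − 22.00 = 10.90.
Lower fence = Q1 − 1.5·IQR = 22.00 − 16.35 = 5.65.
Upper fence = Q3 + 1.5·IQR = 32.90 + 16.35 = 49.25.
4.4 < 5.65 → outlier.
4.9 < 5.65 → outlier.
5.2 < 5.65 → outlier.
91.8 > 49.25 → outlier.
All remaining values lie within [5.65, 49.25].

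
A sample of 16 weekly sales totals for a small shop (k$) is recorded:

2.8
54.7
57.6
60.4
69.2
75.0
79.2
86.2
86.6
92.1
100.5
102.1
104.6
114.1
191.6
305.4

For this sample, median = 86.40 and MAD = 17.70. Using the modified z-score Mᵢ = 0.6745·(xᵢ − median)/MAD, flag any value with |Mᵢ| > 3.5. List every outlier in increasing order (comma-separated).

|Mᵢ| > 3.5 ⇔ |xᵢ − 86.40| > 3.5·17.70/0.6745 = 91.85.
So outliers lie outside [-5.45, 178.25].
191.6: M = 4.01 → outlier.
305.4: M = 8.35 → outlier.

191.6, 305.4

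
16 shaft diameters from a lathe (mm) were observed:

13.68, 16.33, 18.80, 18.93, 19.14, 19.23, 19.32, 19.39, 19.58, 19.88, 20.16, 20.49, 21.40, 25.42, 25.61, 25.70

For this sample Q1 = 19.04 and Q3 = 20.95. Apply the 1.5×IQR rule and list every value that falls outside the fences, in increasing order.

13.68, 25.42, 25.61, 25.70

IQR = Q3 − Q1 = 20.95 − 19.04 = 1.91.
Lower fence = Q1 − 1.5·IQR = 19.04 − 2.865 = 16.175.
Upper fence = Q3 + 1.5·IQR = 20.95 + 2.865 = 23.815.
13.68 < 16.175 → outlier.
25.42 > 23.815 → outlier.
25.61 > 23.815 → outlier.
25.70 > 23.815 → outlier.
All remaining values lie within [16.175, 23.815].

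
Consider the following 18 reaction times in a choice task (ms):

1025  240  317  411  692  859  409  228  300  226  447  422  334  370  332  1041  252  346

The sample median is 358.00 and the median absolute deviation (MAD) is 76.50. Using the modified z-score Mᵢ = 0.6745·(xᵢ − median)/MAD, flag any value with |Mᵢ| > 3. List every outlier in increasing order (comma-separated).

859, 1025, 1041

|Mᵢ| > 3 ⇔ |xᵢ − 358.00| > 3·76.50/0.6745 = 340.25.
So outliers lie outside [17.75, 698.25].
859: M = 4.42 → outlier.
1025: M = 5.88 → outlier.
1041: M = 6.02 → outlier.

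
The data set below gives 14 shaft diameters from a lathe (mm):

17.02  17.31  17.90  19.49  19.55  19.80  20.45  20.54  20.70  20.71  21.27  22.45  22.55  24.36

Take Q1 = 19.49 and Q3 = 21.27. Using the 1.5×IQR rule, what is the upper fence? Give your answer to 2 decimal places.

IQR = Q3 − Q1 = 21.27 − 19.49 = 1.78.
Lower fence = Q1 − 1.5·IQR = 19.49 − 2.67 = 16.82.
Upper fence = Q3 + 1.5·IQR = 21.27 + 2.67 = 23.94.

23.94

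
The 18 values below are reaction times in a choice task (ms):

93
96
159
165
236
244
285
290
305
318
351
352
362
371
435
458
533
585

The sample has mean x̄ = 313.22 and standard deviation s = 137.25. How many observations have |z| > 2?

0

Cutoffs: x̄ ± 2s = [38.72, 587.72].
Every value lies within the cutoffs.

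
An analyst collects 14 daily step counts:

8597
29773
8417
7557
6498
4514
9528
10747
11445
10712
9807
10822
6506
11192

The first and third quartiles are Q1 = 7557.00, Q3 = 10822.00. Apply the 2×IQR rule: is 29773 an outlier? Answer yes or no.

IQR = Q3 − Q1 = 10822.00 − 7557.00 = 3265.00.
Lower fence = Q1 − 2·IQR = 7557.00 − 6530.00 = 1027.00.
Upper fence = Q3 + 2·IQR = 10822.00 + 6530.00 = 17352.00.
29773 lies above the upper fence.

yes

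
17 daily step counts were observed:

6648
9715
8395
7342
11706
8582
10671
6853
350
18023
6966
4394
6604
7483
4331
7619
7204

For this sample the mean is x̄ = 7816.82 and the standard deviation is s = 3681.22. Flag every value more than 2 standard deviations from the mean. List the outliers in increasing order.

350, 18023

Cutoffs at x̄ ± 2s: 7816.82 ± 2·3681.22 = [454.38, 15179.26].
350: z = -2.03, |z| > 2 → outlier.
18023: z = 2.77, |z| > 2 → outlier.
Every other value lies within [454.38, 15179.26].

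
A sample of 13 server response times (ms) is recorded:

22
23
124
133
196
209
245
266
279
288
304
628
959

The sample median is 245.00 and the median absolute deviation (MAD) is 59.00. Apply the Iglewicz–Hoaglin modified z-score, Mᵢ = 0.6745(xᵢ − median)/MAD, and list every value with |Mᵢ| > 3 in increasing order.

|Mᵢ| > 3 ⇔ |xᵢ − 245.00| > 3·59.00/0.6745 = 262.42.
So outliers lie outside [-17.42, 507.42].
628: M = 4.38 → outlier.
959: M = 8.16 → outlier.

628, 959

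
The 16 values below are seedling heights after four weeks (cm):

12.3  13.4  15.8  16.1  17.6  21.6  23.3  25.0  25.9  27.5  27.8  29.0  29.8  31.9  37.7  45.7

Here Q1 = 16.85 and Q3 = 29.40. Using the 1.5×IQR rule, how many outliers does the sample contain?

0

IQR = 12.55; fences at 16.85 − 18.825 = -1.975 and 29.40 + 18.825 = 48.225.
Every value lies within the cutoffs.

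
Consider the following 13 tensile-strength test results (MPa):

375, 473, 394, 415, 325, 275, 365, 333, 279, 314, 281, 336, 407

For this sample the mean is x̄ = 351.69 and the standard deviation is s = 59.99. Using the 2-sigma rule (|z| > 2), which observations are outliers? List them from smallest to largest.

473

Cutoffs at x̄ ± 2s: 351.69 ± 2·59.99 = [231.71, 471.67].
473: z = 2.02, |z| > 2 → outlier.
Every other value lies within [231.71, 471.67].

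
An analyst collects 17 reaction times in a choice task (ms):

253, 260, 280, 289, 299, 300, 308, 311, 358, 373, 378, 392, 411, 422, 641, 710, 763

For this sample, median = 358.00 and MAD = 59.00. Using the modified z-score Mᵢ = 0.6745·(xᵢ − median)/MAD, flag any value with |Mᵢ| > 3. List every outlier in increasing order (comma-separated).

|Mᵢ| > 3 ⇔ |xᵢ − 358.00| > 3·59.00/0.6745 = 262.42.
So outliers lie outside [95.58, 620.42].
641: M = 3.24 → outlier.
710: M = 4.02 → outlier.
763: M = 4.63 → outlier.

641, 710, 763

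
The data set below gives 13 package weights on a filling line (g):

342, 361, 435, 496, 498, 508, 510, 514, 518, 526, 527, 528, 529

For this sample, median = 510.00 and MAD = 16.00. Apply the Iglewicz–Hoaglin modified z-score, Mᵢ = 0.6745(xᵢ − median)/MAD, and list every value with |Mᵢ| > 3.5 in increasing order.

342, 361

|Mᵢ| > 3.5 ⇔ |xᵢ − 510.00| > 3.5·16.00/0.6745 = 83.02.
So outliers lie outside [426.98, 593.02].
342: M = -7.08 → outlier.
361: M = -6.28 → outlier.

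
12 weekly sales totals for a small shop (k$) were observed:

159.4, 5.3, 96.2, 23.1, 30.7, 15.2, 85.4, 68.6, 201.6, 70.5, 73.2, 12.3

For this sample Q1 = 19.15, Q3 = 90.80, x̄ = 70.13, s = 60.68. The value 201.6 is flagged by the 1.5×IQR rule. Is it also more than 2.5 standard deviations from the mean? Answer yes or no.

no

z = (201.6 − 70.13) / 60.68 = 2.17.
|z| = 2.17 ≤ 2.5.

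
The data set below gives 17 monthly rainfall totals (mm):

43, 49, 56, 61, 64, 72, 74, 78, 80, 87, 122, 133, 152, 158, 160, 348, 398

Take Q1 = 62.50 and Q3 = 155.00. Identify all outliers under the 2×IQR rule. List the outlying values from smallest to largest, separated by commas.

348, 398

IQR = Q3 − Q1 = 155.00 − 62.50 = 92.50.
Lower fence = Q1 − 2·IQR = 62.50 − 185.00 = -122.50.
Upper fence = Q3 + 2·IQR = 155.00 + 185.00 = 340.00.
348 > 340.00 → outlier.
398 > 340.00 → outlier.
All remaining values lie within [-122.50, 340.00].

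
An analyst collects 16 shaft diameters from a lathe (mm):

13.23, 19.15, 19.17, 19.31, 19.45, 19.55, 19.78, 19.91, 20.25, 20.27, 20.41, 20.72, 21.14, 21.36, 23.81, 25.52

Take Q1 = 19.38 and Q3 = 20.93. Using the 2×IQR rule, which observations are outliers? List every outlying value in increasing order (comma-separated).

13.23, 25.52

IQR = Q3 − Q1 = 20.93 − 19.38 = 1.55.
Lower fence = Q1 − 2·IQR = 19.38 − 3.10 = 16.28.
Upper fence = Q3 + 2·IQR = 20.93 + 3.10 = 24.03.
13.23 < 16.28 → outlier.
25.52 > 24.03 → outlier.
All remaining values lie within [16.28, 24.03].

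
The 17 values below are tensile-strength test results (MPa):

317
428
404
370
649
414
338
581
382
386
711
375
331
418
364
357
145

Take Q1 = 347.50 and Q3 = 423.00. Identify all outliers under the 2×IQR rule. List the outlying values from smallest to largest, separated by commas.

145, 581, 649, 711

IQR = Q3 − Q1 = 423.00 − 347.50 = 75.50.
Lower fence = Q1 − 2·IQR = 347.50 − 151.00 = 196.50.
Upper fence = Q3 + 2·IQR = 423.00 + 151.00 = 574.00.
145 < 196.50 → outlier.
581 > 574.00 → outlier.
649 > 574.00 → outlier.
711 > 574.00 → outlier.
All remaining values lie within [196.50, 574.00].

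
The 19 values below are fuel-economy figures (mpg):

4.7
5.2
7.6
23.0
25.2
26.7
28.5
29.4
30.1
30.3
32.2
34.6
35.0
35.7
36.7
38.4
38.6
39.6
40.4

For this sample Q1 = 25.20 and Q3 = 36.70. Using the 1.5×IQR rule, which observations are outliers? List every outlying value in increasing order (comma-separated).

IQR = Q3 − Q1 = 36.70 − 25.20 = 11.50.
Lower fence = Q1 − 1.5·IQR = 25.20 − 17.25 = 7.95.
Upper fence = Q3 + 1.5·IQR = 36.70 + 17.25 = 53.95.
4.7 < 7.95 → outlier.
5.2 < 7.95 → outlier.
7.6 < 7.95 → outlier.
All remaining values lie within [7.95, 53.95].

4.7, 5.2, 7.6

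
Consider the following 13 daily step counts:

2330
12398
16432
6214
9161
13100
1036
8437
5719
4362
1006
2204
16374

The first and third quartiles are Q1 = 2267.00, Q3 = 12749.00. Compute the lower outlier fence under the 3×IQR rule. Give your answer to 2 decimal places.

IQR = Q3 − Q1 = 12749.00 − 2267.00 = 10482.00.
Lower fence = Q1 − 3·IQR = 2267.00 − 31446.00 = -29179.00.
Upper fence = Q3 + 3·IQR = 12749.00 + 31446.00 = 44195.00.

-29179.00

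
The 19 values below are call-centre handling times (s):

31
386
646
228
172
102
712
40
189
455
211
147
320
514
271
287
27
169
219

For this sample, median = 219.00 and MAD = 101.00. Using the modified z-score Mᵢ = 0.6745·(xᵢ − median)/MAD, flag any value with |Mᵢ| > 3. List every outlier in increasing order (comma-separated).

|Mᵢ| > 3 ⇔ |xᵢ − 219.00| > 3·101.00/0.6745 = 449.22.
So outliers lie outside [-230.22, 668.22].
712: M = 3.29 → outlier.

712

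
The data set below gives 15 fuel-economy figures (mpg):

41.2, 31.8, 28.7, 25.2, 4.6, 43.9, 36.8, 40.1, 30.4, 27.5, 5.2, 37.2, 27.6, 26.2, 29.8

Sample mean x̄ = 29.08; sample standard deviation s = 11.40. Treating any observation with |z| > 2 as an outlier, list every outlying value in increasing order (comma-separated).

Cutoffs at x̄ ± 2s: 29.08 ± 2·11.40 = [6.28, 51.88].
4.6: z = -2.15, |z| > 2 → outlier.
5.2: z = -2.09, |z| > 2 → outlier.
Every other value lies within [6.28, 51.88].

4.6, 5.2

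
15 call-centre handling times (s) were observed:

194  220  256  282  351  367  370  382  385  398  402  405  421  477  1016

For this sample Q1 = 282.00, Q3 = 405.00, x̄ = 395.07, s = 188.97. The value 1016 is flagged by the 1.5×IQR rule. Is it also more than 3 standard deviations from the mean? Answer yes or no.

yes

z = (1016 − 395.07) / 188.97 = 3.29.
|z| = 3.29 > 3.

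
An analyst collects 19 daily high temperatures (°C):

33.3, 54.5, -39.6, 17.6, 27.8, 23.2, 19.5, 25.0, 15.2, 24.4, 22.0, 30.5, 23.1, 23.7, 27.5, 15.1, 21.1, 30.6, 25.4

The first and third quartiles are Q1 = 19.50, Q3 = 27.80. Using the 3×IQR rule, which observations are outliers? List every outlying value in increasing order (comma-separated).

IQR = Q3 − Q1 = 27.80 − 19.50 = 8.30.
Lower fence = Q1 − 3·IQR = 19.50 − 24.90 = -5.40.
Upper fence = Q3 + 3·IQR = 27.80 + 24.90 = 52.70.
-39.6 < -5.40 → outlier.
54.5 > 52.70 → outlier.
All remaining values lie within [-5.40, 52.70].

-39.6, 54.5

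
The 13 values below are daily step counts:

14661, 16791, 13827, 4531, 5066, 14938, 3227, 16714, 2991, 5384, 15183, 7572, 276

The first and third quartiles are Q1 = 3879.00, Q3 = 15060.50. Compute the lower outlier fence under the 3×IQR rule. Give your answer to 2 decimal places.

-29665.50

IQR = Q3 − Q1 = 15060.50 − 3879.00 = 11181.50.
Lower fence = Q1 − 3·IQR = 3879.00 − 33544.50 = -29665.50.
Upper fence = Q3 + 3·IQR = 15060.50 + 33544.50 = 48605.00.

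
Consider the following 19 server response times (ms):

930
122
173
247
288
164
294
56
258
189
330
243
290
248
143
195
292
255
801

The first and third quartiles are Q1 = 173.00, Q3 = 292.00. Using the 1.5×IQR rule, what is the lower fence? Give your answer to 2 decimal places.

IQR = Q3 − Q1 = 292.00 − 173.00 = 119.00.
Lower fence = Q1 − 1.5·IQR = 173.00 − 178.50 = -5.50.
Upper fence = Q3 + 1.5·IQR = 292.00 + 178.50 = 470.50.

-5.50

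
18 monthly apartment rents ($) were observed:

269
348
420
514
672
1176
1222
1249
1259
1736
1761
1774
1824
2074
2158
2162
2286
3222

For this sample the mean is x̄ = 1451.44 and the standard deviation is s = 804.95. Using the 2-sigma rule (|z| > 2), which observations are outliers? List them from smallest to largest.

3222

Cutoffs at x̄ ± 2s: 1451.44 ± 2·804.95 = [-158.46, 3061.34].
3222: z = 2.20, |z| > 2 → outlier.
Every other value lies within [-158.46, 3061.34].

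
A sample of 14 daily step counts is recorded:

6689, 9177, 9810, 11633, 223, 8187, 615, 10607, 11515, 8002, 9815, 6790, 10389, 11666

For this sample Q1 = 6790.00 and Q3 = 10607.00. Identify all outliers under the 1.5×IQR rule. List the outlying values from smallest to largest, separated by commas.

223, 615

IQR = Q3 − Q1 = 10607.00 − 6790.00 = 3817.00.
Lower fence = Q1 − 1.5·IQR = 6790.00 − 5725.50 = 1064.50.
Upper fence = Q3 + 1.5·IQR = 10607.00 + 5725.50 = 16332.50.
223 < 1064.50 → outlier.
615 < 1064.50 → outlier.
All remaining values lie within [1064.50, 16332.50].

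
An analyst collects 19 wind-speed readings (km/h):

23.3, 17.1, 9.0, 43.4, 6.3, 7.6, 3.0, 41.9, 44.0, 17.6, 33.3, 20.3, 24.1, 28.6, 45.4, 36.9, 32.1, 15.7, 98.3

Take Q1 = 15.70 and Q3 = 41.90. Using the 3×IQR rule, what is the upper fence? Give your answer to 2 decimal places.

IQR = Q3 − Q1 = 41.90 − 15.70 = 26.20.
Lower fence = Q1 − 3·IQR = 15.70 − 78.60 = -62.90.
Upper fence = Q3 + 3·IQR = 41.90 + 78.60 = 120.50.

120.50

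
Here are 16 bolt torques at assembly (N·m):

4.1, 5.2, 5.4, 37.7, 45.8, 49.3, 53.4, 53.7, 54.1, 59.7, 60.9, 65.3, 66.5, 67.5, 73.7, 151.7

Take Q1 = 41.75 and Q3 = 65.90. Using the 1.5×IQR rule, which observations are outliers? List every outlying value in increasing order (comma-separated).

IQR = Q3 − Q1 = 65.90 − 41.75 = 24.15.
Lower fence = Q1 − 1.5·IQR = 41.75 − 36.225 = 5.525.
Upper fence = Q3 + 1.5·IQR = 65.90 + 36.225 = 102.125.
4.1 < 5.525 → outlier.
5.2 < 5.525 → outlier.
5.4 < 5.525 → outlier.
151.7 > 102.125 → outlier.
All remaining values lie within [5.525, 102.125].

4.1, 5.2, 5.4, 151.7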